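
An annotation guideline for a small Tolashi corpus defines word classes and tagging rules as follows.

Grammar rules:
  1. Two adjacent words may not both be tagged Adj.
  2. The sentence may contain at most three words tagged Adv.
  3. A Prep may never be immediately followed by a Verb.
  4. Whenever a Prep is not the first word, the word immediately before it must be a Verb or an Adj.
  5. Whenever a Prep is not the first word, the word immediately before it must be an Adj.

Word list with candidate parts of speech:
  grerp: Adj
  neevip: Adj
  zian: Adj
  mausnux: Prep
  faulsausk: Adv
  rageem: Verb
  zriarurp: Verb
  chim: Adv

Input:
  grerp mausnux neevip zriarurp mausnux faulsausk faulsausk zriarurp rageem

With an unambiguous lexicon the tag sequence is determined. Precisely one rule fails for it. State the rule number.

Fixed tagging: Adj Prep Adj Verb Prep Adv Adv Verb Verb.
Applying the rules: R1 holds, R2 holds, R3 holds, R4 holds, R5 violated.
Only rule 5 fails.

5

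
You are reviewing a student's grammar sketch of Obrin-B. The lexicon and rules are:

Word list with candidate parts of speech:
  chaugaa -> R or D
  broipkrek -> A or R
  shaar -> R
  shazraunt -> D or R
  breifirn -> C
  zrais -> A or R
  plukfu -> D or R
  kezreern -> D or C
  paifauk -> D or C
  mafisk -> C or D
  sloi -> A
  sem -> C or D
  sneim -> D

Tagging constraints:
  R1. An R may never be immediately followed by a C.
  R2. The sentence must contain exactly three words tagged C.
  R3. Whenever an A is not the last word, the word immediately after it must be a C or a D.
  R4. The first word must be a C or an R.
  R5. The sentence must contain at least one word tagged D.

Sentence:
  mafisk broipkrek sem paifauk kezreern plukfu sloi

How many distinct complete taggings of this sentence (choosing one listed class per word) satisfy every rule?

Candidates per position — 1:mafisk {C,D}; 2:broipkrek {A,R}; 3:sem {C,D}; 4:paifauk {D,C}; 5:kezreern {D,C}; 6:plukfu {D,R}; 7:sloi {A}.
There are 64 candidate sequences in total.
Checking each against the rules leaves 8 sequences.
Count = 8.

8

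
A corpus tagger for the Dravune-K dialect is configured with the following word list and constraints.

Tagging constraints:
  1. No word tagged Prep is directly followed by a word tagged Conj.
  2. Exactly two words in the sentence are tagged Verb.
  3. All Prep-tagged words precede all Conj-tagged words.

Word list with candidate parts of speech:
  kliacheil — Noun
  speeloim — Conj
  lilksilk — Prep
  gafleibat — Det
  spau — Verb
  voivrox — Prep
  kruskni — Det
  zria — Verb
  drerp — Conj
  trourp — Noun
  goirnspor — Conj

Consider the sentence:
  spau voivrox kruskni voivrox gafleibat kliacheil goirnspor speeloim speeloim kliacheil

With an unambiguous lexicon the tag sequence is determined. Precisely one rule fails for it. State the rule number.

2

Fixed tagging: Verb Prep Det Prep Det Noun Conj Conj Conj Noun.
Checking each rule: R1 ok, R2 fails, R3 ok.
Only rule 2 fails.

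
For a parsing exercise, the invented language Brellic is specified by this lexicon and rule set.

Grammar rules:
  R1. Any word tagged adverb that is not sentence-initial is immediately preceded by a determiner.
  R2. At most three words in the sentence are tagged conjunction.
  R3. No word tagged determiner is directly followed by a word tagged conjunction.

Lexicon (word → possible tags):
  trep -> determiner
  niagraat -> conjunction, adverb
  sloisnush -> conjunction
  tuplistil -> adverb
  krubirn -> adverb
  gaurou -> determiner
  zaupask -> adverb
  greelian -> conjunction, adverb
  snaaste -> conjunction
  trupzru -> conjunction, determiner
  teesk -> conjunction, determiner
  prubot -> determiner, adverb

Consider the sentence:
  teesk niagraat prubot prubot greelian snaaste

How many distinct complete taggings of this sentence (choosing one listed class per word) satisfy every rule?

3

Candidates per position — 1:teesk {conjunction,determiner}; 2:niagraat {conjunction,adverb}; 3:prubot {determiner,adverb}; 4:prubot {determiner,adverb}; 5:greelian {conjunction,adverb}; 6:snaaste {conjunction}.
There are 32 candidate sequences in total.
The sequences that satisfy every rule: conjunction conjunction determiner determiner adverb conjunction; determiner adverb determiner determiner adverb conjunction; determiner adverb determiner adverb conjunction conjunction.
Count = 3.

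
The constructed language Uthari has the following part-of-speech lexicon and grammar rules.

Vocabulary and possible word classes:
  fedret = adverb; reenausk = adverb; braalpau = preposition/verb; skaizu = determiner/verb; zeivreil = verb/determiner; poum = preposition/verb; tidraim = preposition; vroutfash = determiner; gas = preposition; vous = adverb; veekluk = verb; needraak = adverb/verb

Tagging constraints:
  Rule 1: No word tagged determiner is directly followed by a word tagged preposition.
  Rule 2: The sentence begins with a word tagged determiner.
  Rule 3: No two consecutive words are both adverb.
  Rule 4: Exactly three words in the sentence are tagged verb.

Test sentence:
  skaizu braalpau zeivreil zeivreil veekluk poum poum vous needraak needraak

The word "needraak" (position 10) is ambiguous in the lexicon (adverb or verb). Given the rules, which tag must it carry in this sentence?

Candidates per position — 1:skaizu {determiner,verb}; 2:braalpau {preposition,verb}; 3:zeivreil {verb,determiner}; 4:zeivreil {verb,determiner}; 5:veekluk {verb}; 6:poum {preposition,verb}; 7:poum {preposition,verb}; 8:vous {adverb}; 9:needraak {adverb,verb}; 10:needraak {adverb,verb}.
Word 1 cannot be verb — rule 2 would then fail for every completion. It is determiner.
Word 2 cannot be preposition — rule 1 would then fail for every completion. It is verb.
Word 9 cannot be adverb — rule 3 would then fail for every completion. It is verb.
Word 10 cannot be verb — rule 4 would then fail for every completion. It is adverb.
Word 3 cannot be verb — rule 4 would then fail for every completion. It is determiner.
Word 4 cannot be verb — rule 4 would then fail for every completion. It is determiner.
Word 6 cannot be verb — rule 4 would then fail for every completion. It is preposition.
Word 7 cannot be verb — rule 4 would then fail for every completion. It is preposition.
That leaves exactly one tagging: determiner verb determiner determiner verb preposition preposition adverb verb adverb.
Verifying each rule — rule 1 ✓; rule 2 ✓; rule 3 ✓; rule 4 ✓.

adverb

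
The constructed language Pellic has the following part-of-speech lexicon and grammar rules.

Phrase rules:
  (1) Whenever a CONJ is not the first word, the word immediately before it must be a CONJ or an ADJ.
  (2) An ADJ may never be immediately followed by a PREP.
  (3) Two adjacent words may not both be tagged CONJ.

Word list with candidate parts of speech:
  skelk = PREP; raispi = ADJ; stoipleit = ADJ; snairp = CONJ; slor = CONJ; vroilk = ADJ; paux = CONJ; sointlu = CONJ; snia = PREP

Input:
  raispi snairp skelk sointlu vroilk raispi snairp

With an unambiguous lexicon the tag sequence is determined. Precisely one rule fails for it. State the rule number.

1

Fixed tagging: ADJ CONJ PREP CONJ ADJ ADJ CONJ.
Applying the rules: R1 fails, R2 ok, R3 ok.
Only rule 1 fails.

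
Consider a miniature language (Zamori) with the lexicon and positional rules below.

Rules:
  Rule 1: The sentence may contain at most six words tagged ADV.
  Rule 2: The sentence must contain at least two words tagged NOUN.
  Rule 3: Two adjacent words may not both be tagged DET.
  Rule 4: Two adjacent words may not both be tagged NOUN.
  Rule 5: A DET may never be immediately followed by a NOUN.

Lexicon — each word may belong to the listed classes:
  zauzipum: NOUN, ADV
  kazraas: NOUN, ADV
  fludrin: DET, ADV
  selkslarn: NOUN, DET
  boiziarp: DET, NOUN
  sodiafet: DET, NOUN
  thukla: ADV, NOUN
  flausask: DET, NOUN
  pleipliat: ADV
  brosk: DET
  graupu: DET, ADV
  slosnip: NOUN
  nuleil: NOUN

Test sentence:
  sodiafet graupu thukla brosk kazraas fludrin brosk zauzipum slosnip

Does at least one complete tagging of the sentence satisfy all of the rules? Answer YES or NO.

Candidates per position — 1:sodiafet {DET,NOUN}; 2:graupu {DET,ADV}; 3:thukla {ADV,NOUN}; 4:brosk {DET}; 5:kazraas {NOUN,ADV}; 6:fludrin {DET,ADV}; 7:brosk {DET}; 8:zauzipum {NOUN,ADV}; 9:slosnip {NOUN}.
One satisfying assignment: NOUN ADV ADV DET ADV ADV DET ADV NOUN.
Verifying each rule — rule 1 satisfied; rule 2 satisfied; rule 3 satisfied; rule 4 satisfied; rule 5 satisfied.

YES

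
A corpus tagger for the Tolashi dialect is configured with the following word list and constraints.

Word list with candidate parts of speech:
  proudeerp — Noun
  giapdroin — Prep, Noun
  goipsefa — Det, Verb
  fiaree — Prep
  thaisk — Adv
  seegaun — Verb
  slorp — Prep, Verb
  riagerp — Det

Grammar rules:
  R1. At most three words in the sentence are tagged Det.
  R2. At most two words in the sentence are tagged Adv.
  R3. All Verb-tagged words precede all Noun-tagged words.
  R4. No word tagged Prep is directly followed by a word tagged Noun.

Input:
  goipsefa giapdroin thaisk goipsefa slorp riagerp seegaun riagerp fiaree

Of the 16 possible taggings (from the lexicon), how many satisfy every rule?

6

Candidates per position — 1:goipsefa {Det,Verb}; 2:giapdroin {Prep,Noun}; 3:thaisk {Adv}; 4:goipsefa {Det,Verb}; 5:slorp {Prep,Verb}; 6:riagerp {Det}; 7:seegaun {Verb}; 8:riagerp {Det}; 9:fiaree {Prep}.
There are 16 candidate sequences in total.
Checking each against the rules leaves 6 sequences.
Count = 6.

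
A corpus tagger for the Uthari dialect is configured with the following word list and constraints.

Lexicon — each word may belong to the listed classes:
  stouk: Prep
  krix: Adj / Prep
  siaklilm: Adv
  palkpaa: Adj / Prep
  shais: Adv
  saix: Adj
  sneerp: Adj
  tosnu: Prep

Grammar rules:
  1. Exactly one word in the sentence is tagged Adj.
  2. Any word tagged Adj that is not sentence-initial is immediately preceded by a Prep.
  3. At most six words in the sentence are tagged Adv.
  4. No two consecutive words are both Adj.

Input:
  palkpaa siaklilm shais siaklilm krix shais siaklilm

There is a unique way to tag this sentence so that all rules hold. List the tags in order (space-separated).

Candidates per position — 1:palkpaa {Adj,Prep}; 2:siaklilm {Adv}; 3:shais {Adv}; 4:siaklilm {Adv}; 5:krix {Adj,Prep}; 6:shais {Adv}; 7:siaklilm {Adv}.
At position 5, choosing Adj makes rule 2 impossible to satisfy; hence Prep.
At position 1, choosing Prep makes rule 1 impossible to satisfy; hence Adj.
So the tagging must be: Adj Adv Adv Adv Prep Adv Adv.
Checking: rule 1 ✓; rule 2 ✓; rule 3 ✓; rule 4 ✓.

Adj Adv Adv Adv Prep Adv Adv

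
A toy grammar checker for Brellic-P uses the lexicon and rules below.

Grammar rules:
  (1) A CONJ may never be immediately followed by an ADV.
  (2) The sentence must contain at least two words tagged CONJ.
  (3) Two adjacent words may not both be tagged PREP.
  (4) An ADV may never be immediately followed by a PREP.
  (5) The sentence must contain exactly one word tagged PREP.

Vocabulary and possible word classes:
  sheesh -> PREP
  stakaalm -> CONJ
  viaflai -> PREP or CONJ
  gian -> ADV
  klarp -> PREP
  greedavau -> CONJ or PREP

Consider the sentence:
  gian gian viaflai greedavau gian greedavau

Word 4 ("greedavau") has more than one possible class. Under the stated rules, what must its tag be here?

Candidates per position — 1:gian {ADV}; 2:gian {ADV}; 3:viaflai {PREP,CONJ}; 4:greedavau {CONJ,PREP}; 5:gian {ADV}; 6:greedavau {CONJ,PREP}.
Position 3: PREP is ruled out by rule 4; that leaves CONJ.
Position 4: CONJ is ruled out by rule 1; that leaves PREP.
Position 6: PREP is ruled out by rule 2; that leaves CONJ.
That leaves exactly one tagging: ADV ADV CONJ PREP ADV CONJ.
Check: rule 1 ✓; rule 2 ✓; rule 3 ✓; rule 4 ✓; rule 5 ✓.

PREP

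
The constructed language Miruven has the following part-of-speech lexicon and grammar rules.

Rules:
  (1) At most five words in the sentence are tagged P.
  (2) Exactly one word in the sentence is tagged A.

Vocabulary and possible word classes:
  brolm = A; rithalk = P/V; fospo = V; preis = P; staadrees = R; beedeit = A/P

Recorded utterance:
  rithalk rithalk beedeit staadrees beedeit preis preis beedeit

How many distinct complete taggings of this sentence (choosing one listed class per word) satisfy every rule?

Candidates per position — 1:rithalk {P,V}; 2:rithalk {P,V}; 3:beedeit {A,P}; 4:staadrees {R}; 5:beedeit {A,P}; 6:preis {P}; 7:preis {P}; 8:beedeit {A,P}.
There are 32 candidate sequences in total.
Checking each against the rules leaves 9 sequences.
Count = 9.

9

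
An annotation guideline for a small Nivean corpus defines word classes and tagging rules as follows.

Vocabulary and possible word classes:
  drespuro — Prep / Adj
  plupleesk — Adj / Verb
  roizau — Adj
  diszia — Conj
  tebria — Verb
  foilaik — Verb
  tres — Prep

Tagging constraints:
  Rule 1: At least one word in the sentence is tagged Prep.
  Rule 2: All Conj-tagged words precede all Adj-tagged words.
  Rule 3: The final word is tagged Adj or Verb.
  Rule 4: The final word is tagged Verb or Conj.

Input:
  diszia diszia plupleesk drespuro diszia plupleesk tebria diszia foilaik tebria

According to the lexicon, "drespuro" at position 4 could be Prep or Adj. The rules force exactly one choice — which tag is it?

Prep

Candidates per position — 1:diszia {Conj}; 2:diszia {Conj}; 3:plupleesk {Adj,Verb}; 4:drespuro {Prep,Adj}; 5:diszia {Conj}; 6:plupleesk {Adj,Verb}; 7:tebria {Verb}; 8:diszia {Conj}; 9:foilaik {Verb}; 10:tebria {Verb}.
At position 3, choosing Adj makes rule 2 impossible to satisfy; hence Verb.
At position 4, choosing Adj makes rule 1 impossible to satisfy; hence Prep.
At position 6, choosing Adj makes rule 2 impossible to satisfy; hence Verb.
That leaves exactly one tagging: Conj Conj Verb Prep Conj Verb Verb Conj Verb Verb.
Check: rule 1 satisfied; rule 2 satisfied; rule 3 satisfied; rule 4 satisfied.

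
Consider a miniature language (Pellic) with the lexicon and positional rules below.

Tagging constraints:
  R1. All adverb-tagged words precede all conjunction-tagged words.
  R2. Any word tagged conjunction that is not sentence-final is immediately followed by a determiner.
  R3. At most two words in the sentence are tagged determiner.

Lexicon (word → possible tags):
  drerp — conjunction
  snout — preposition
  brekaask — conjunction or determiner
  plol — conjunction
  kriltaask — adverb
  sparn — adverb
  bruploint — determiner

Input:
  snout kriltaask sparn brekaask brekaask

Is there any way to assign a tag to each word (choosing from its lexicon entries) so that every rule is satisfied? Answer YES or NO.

Candidates per position — 1:snout {preposition}; 2:kriltaask {adverb}; 3:sparn {adverb}; 4:brekaask {conjunction,determiner}; 5:brekaask {conjunction,determiner}.
One satisfying assignment: preposition adverb adverb conjunction determiner.
Rule-by-rule: rule 1 holds; rule 2 holds; rule 3 holds.

YES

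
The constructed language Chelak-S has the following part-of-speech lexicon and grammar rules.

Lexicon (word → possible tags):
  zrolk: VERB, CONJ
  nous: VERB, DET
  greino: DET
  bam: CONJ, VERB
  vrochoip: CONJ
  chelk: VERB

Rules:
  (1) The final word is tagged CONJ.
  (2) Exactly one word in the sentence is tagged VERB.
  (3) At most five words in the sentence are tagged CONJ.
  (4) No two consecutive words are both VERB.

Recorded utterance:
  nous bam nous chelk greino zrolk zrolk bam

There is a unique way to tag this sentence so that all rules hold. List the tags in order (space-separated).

DET CONJ DET VERB DET CONJ CONJ CONJ

Candidates per position — 1:nous {VERB,DET}; 2:bam {CONJ,VERB}; 3:nous {VERB,DET}; 4:chelk {VERB}; 5:greino {DET}; 6:zrolk {VERB,CONJ}; 7:zrolk {VERB,CONJ}; 8:bam {CONJ,VERB}.
Word 1 cannot be VERB — rule 2 would then fail for every completion. It is DET.
Word 2 cannot be VERB — rule 2 would then fail for every completion. It is CONJ.
Word 3 cannot be VERB — rule 2 would then fail for every completion. It is DET.
Word 6 cannot be VERB — rule 2 would then fail for every completion. It is CONJ.
Word 7 cannot be VERB — rule 2 would then fail for every completion. It is CONJ.
Word 8 cannot be VERB — rule 1 would then fail for every completion. It is CONJ.
That leaves exactly one tagging: DET CONJ DET VERB DET CONJ CONJ CONJ.
Check: rule 1 ok; rule 2 ok; rule 3 ok; rule 4 ok.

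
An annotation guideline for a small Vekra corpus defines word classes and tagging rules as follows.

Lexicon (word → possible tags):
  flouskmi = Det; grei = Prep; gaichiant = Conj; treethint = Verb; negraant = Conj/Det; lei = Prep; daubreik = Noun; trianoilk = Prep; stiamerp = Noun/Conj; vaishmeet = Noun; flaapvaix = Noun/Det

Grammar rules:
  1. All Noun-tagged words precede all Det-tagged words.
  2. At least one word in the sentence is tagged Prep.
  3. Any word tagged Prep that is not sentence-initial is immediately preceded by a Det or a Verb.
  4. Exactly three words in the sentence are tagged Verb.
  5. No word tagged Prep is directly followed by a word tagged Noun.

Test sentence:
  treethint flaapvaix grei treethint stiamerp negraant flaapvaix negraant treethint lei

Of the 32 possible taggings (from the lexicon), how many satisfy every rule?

4

Candidates per position — 1:treethint {Verb}; 2:flaapvaix {Noun,Det}; 3:grei {Prep}; 4:treethint {Verb}; 5:stiamerp {Noun,Conj}; 6:negraant {Conj,Det}; 7:flaapvaix {Noun,Det}; 8:negraant {Conj,Det}; 9:treethint {Verb}; 10:lei {Prep}.
There are 32 candidate sequences in total.
The sequences that satisfy every rule: Verb Det Prep Verb Conj Conj Det Conj Verb Prep; Verb Det Prep Verb Conj Conj Det Det Verb Prep; Verb Det Prep Verb Conj Det Det Conj Verb Prep; Verb Det Prep Verb Conj Det Det Det Verb Prep.
Count = 4.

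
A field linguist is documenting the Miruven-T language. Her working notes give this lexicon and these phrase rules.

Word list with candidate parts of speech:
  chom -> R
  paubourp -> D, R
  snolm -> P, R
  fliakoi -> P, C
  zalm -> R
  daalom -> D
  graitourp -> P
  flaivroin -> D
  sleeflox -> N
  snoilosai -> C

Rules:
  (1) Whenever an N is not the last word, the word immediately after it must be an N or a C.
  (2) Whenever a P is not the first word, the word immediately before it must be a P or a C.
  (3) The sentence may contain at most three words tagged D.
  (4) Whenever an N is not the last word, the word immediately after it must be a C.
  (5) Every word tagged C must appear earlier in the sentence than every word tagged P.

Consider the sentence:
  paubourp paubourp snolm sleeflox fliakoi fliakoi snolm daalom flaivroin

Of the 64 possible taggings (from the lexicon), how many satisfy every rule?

12

Candidates per position — 1:paubourp {D,R}; 2:paubourp {D,R}; 3:snolm {P,R}; 4:sleeflox {N}; 5:fliakoi {P,C}; 6:fliakoi {P,C}; 7:snolm {P,R}; 8:daalom {D}; 9:flaivroin {D}.
There are 64 candidate sequences in total.
Checking each against the rules leaves 12 sequences.
Count = 12.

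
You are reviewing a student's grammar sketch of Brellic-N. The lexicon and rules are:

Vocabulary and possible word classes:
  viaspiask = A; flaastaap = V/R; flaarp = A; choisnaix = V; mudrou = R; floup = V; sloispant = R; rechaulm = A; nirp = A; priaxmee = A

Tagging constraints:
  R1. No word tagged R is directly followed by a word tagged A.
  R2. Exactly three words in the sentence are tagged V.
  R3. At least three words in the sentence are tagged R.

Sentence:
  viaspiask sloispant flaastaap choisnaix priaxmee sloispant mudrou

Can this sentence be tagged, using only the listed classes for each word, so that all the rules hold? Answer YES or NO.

Candidates per position — 1:viaspiask {A}; 2:sloispant {R}; 3:flaastaap {V,R}; 4:choisnaix {V}; 5:priaxmee {A}; 6:sloispant {R}; 7:mudrou {R}.
Rule 2 cannot be satisfied by any choice of tags from the lexicon.
So there is no consistent tagging.

NO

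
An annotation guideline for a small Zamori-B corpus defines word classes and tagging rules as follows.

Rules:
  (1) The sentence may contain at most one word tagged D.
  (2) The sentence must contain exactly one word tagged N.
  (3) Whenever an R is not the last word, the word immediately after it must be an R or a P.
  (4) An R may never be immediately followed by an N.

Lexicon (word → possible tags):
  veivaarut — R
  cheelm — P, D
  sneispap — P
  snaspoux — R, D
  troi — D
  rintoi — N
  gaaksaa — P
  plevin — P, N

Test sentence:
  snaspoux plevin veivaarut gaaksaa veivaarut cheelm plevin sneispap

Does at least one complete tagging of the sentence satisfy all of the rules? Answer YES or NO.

Candidates per position — 1:snaspoux {R,D}; 2:plevin {P,N}; 3:veivaarut {R}; 4:gaaksaa {P}; 5:veivaarut {R}; 6:cheelm {P,D}; 7:plevin {P,N}; 8:sneispap {P}.
One satisfying assignment: D N R P R P P P.
Checking: rule 1 ok; rule 2 ok; rule 3 ok; rule 4 ok.

YES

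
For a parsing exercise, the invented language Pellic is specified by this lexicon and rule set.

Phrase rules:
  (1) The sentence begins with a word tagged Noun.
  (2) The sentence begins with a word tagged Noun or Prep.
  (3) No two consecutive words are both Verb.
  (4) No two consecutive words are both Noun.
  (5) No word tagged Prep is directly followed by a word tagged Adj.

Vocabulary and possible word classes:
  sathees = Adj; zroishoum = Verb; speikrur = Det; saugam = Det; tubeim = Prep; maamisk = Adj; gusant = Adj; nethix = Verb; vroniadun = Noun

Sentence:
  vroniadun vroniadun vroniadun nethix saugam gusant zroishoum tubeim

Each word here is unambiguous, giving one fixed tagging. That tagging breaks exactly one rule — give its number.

Fixed tagging: Noun Noun Noun Verb Det Adj Verb Prep.
Applying the rules: R1 holds, R2 holds, R3 holds, R4 violated, R5 holds.
Only rule 4 fails.

4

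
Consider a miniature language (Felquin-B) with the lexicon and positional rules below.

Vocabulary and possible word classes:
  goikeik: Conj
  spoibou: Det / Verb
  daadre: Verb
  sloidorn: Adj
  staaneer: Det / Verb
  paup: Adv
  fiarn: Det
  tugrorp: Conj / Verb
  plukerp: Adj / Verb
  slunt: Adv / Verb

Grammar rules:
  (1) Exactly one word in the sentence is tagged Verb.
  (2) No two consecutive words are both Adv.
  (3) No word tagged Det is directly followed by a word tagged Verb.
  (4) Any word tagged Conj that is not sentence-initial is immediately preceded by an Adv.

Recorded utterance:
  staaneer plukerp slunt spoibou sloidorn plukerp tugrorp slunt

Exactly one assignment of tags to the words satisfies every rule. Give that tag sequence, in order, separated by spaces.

Det Adj Adv Det Adj Adj Verb Adv

Candidates per position — 1:staaneer {Det,Verb}; 2:plukerp {Adj,Verb}; 3:slunt {Adv,Verb}; 4:spoibou {Det,Verb}; 5:sloidorn {Adj}; 6:plukerp {Adj,Verb}; 7:tugrorp {Conj,Verb}; 8:slunt {Adv,Verb}.
At position 7, choosing Conj makes rule 4 impossible to satisfy; hence Verb.
At position 8, choosing Verb makes rule 1 impossible to satisfy; hence Adv.
At position 1, choosing Verb makes rule 1 impossible to satisfy; hence Det.
At position 2, choosing Verb makes rule 1 impossible to satisfy; hence Adj.
At position 3, choosing Verb makes rule 1 impossible to satisfy; hence Adv.
At position 4, choosing Verb makes rule 1 impossible to satisfy; hence Det.
At position 6, choosing Verb makes rule 1 impossible to satisfy; hence Adj.
So the tagging must be: Det Adj Adv Det Adj Adj Verb Adv.
Verifying each rule — rule 1 ok; rule 2 ok; rule 3 ok; rule 4 ok.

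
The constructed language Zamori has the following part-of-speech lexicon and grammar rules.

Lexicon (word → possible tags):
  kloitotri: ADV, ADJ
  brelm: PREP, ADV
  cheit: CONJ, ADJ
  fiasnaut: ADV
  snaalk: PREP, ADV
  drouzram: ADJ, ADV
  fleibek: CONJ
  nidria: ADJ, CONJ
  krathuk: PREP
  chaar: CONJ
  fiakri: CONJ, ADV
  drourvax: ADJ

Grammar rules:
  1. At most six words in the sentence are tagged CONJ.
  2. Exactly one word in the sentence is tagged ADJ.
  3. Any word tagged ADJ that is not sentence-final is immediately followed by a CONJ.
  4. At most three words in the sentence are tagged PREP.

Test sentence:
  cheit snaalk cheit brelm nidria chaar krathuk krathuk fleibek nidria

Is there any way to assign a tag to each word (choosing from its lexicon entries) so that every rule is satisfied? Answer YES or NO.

YES

Candidates per position — 1:cheit {CONJ,ADJ}; 2:snaalk {PREP,ADV}; 3:cheit {CONJ,ADJ}; 4:brelm {PREP,ADV}; 5:nidria {ADJ,CONJ}; 6:chaar {CONJ}; 7:krathuk {PREP}; 8:krathuk {PREP}; 9:fleibek {CONJ}; 10:nidria {ADJ,CONJ}.
One satisfying assignment: CONJ ADV CONJ PREP ADJ CONJ PREP PREP CONJ CONJ.
Rule-by-rule: rule 1 satisfied; rule 2 satisfied; rule 3 satisfied; rule 4 satisfied.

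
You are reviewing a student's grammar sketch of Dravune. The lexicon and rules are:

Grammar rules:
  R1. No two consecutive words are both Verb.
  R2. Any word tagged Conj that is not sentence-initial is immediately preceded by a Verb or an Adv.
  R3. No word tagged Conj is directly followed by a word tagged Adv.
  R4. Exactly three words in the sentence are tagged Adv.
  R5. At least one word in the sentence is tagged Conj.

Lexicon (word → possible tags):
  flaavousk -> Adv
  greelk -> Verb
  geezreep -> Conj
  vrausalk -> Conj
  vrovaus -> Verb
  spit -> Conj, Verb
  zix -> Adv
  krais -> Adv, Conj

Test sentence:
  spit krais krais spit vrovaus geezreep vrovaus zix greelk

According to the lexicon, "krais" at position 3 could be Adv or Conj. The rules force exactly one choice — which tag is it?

Adv

Candidates per position — 1:spit {Conj,Verb}; 2:krais {Adv,Conj}; 3:krais {Adv,Conj}; 4:spit {Conj,Verb}; 5:vrovaus {Verb}; 6:geezreep {Conj}; 7:vrovaus {Verb}; 8:zix {Adv}; 9:greelk {Verb}.
Position 2: Conj is ruled out by rule 4; that leaves Adv.
Position 3: Conj is ruled out by rule 4; that leaves Adv.
Position 4: Verb is ruled out by rule 1; that leaves Conj.
Position 1: Conj is ruled out by rule 3; that leaves Verb.
The only consistent sequence is: Verb Adv Adv Conj Verb Conj Verb Adv Verb.
Rule-by-rule: rule 1 ok; rule 2 ok; rule 3 ok; rule 4 ok; rule 5 ok.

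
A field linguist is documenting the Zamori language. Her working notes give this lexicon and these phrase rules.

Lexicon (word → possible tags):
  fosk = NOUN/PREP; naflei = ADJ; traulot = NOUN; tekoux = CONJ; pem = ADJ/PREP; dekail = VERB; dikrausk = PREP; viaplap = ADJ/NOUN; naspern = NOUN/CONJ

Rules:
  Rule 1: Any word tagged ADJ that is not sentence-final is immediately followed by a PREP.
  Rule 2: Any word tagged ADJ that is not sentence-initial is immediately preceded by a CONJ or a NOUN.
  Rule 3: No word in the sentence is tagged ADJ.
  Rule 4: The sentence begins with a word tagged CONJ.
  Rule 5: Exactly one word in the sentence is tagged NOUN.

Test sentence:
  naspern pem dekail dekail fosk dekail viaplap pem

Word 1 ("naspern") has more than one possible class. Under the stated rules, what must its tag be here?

Candidates per position — 1:naspern {NOUN,CONJ}; 2:pem {ADJ,PREP}; 3:dekail {VERB}; 4:dekail {VERB}; 5:fosk {NOUN,PREP}; 6:dekail {VERB}; 7:viaplap {ADJ,NOUN}; 8:pem {ADJ,PREP}.
If word 1 were NOUN, no tagging could satisfy rule 4; so word 1 is CONJ.
If word 2 were ADJ, no tagging could satisfy rule 1; so word 2 is PREP.
If word 7 were ADJ, no tagging could satisfy rule 2; so word 7 is NOUN.
If word 8 were ADJ, no tagging could satisfy rule 3; so word 8 is PREP.
If word 5 were NOUN, no tagging could satisfy rule 5; so word 5 is PREP.
The unique satisfying tagging is: CONJ PREP VERB VERB PREP VERB NOUN PREP.
Verifying each rule — rule 1 satisfied; rule 2 satisfied; rule 3 satisfied; rule 4 satisfied; rule 5 satisfied.

CONJ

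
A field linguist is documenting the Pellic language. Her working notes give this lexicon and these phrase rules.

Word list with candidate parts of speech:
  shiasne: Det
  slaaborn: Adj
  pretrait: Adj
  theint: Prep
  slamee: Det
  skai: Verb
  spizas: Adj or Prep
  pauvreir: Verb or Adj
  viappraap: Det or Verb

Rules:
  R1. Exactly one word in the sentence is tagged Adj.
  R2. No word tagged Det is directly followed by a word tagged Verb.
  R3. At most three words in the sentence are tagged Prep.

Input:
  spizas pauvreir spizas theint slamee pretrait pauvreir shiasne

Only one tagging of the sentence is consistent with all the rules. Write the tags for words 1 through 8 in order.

Candidates per position — 1:spizas {Adj,Prep}; 2:pauvreir {Verb,Adj}; 3:spizas {Adj,Prep}; 4:theint {Prep}; 5:slamee {Det}; 6:pretrait {Adj}; 7:pauvreir {Verb,Adj}; 8:shiasne {Det}.
Word 1 cannot be Adj — rule 1 would then fail for every completion. It is Prep.
Word 2 cannot be Adj — rule 1 would then fail for every completion. It is Verb.
Word 3 cannot be Adj — rule 1 would then fail for every completion. It is Prep.
Word 7 cannot be Adj — rule 1 would then fail for every completion. It is Verb.
So the tagging must be: Prep Verb Prep Prep Det Adj Verb Det.
Check: rule 1 holds; rule 2 holds; rule 3 holds.

Prep Verb Prep Prep Det Adj Verb Det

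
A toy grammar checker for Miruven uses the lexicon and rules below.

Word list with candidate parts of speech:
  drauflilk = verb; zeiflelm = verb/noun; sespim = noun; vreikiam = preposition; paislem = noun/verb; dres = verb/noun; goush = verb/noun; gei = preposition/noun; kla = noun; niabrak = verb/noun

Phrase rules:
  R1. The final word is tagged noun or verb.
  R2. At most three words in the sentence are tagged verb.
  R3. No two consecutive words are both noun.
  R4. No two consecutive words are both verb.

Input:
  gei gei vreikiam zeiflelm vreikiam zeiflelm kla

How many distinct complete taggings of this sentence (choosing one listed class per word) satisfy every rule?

6

Candidates per position — 1:gei {preposition,noun}; 2:gei {preposition,noun}; 3:vreikiam {preposition}; 4:zeiflelm {verb,noun}; 5:vreikiam {preposition}; 6:zeiflelm {verb,noun}; 7:kla {noun}.
There are 16 candidate sequences in total.
Checking each against the rules leaves 6 sequences.
Count = 6.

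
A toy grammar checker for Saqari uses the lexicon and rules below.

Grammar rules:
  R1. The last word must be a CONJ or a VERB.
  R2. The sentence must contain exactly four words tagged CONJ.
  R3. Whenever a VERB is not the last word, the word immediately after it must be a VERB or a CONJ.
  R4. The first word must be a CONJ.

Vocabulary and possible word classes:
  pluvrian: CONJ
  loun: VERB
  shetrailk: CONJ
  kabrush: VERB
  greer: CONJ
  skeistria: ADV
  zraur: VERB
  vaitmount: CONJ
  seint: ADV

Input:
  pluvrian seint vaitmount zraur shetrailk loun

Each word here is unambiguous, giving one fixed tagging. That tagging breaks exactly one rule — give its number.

2

Fixed tagging: CONJ ADV CONJ VERB CONJ VERB.
Checking each rule: R1 pass, R2 fail, R3 pass, R4 pass.
Only rule 2 fails.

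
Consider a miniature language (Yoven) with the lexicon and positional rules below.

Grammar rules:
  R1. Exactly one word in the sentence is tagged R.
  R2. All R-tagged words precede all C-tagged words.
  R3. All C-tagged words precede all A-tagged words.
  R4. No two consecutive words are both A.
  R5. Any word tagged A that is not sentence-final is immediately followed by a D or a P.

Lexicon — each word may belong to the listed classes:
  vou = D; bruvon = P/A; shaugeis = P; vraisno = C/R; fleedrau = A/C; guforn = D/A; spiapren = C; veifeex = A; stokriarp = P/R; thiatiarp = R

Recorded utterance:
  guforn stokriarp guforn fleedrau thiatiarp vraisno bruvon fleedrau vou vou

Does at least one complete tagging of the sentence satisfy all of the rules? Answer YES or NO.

NO

Candidates per position — 1:guforn {D,A}; 2:stokriarp {P,R}; 3:guforn {D,A}; 4:fleedrau {A,C}; 5:thiatiarp {R}; 6:vraisno {C,R}; 7:bruvon {P,A}; 8:fleedrau {A,C}; 9:vou {D}; 10:vou {D}.
Every candidate sequence violates at least one rule; no consistent tagging exists.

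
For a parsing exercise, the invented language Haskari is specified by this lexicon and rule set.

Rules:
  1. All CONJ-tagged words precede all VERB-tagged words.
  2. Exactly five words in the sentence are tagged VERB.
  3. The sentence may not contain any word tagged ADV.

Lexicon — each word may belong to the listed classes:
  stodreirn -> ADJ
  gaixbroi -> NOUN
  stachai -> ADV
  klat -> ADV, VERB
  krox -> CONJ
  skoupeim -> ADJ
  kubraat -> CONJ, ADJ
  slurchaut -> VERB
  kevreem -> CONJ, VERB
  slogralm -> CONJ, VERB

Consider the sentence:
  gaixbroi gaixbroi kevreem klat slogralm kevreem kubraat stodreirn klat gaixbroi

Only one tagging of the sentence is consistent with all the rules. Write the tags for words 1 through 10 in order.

Candidates per position — 1:gaixbroi {NOUN}; 2:gaixbroi {NOUN}; 3:kevreem {CONJ,VERB}; 4:klat {ADV,VERB}; 5:slogralm {CONJ,VERB}; 6:kevreem {CONJ,VERB}; 7:kubraat {CONJ,ADJ}; 8:stodreirn {ADJ}; 9:klat {ADV,VERB}; 10:gaixbroi {NOUN}.
Position 3: CONJ is ruled out by rule 2; that leaves VERB.
Position 4: ADV is ruled out by rule 2; that leaves VERB.
Position 5: CONJ is ruled out by rule 1; that leaves VERB.
Position 6: CONJ is ruled out by rule 1; that leaves VERB.
Position 7: CONJ is ruled out by rule 1; that leaves ADJ.
Position 9: ADV is ruled out by rule 2; that leaves VERB.
The unique satisfying tagging is: NOUN NOUN VERB VERB VERB VERB ADJ ADJ VERB NOUN.
Rule-by-rule: rule 1 holds; rule 2 holds; rule 3 holds.

NOUN NOUN VERB VERB VERB VERB ADJ ADJ VERB NOUN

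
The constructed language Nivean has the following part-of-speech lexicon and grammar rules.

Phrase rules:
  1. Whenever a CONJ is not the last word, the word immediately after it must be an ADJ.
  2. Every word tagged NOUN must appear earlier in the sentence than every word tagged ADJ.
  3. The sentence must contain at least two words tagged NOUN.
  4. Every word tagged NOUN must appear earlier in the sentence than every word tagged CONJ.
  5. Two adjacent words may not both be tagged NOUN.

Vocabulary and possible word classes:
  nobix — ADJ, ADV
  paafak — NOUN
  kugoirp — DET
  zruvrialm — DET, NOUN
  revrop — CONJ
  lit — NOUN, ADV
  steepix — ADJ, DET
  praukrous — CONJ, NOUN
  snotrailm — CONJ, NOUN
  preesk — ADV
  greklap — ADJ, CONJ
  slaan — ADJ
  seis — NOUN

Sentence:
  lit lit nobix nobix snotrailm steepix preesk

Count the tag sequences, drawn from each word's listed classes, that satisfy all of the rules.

Candidates per position — 1:lit {NOUN,ADV}; 2:lit {NOUN,ADV}; 3:nobix {ADJ,ADV}; 4:nobix {ADJ,ADV}; 5:snotrailm {CONJ,NOUN}; 6:steepix {ADJ,DET}; 7:preesk {ADV}.
There are 64 candidate sequences in total.
The sequences that satisfy every rule: NOUN ADV ADV ADV NOUN ADJ ADV; NOUN ADV ADV ADV NOUN DET ADV; ADV NOUN ADV ADV NOUN ADJ ADV; ADV NOUN ADV ADV NOUN DET ADV.
Count = 4.

4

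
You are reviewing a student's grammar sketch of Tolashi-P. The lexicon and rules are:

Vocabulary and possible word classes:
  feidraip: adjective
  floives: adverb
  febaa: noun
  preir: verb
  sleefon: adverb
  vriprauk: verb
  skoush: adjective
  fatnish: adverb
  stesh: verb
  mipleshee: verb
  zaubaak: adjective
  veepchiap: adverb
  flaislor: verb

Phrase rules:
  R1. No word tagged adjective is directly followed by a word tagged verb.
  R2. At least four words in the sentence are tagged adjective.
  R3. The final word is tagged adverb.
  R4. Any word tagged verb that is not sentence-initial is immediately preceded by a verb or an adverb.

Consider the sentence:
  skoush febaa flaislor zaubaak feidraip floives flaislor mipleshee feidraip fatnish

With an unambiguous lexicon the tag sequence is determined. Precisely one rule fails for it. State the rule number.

Fixed tagging: adjective noun verb adjective adjective adverb verb verb adjective adverb.
Rule check: R1 ✓, R2 ✓, R3 ✓, R4 ✗.
Only rule 4 fails.

4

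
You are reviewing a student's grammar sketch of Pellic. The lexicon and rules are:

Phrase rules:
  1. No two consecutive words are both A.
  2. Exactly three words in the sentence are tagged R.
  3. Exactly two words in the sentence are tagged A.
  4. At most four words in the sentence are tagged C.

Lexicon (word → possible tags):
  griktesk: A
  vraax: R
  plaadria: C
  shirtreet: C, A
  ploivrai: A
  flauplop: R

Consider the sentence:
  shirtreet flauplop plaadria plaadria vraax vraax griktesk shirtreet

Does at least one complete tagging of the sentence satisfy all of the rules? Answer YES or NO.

YES

Candidates per position — 1:shirtreet {C,A}; 2:flauplop {R}; 3:plaadria {C}; 4:plaadria {C}; 5:vraax {R}; 6:vraax {R}; 7:griktesk {A}; 8:shirtreet {C,A}.
One satisfying assignment: A R C C R R A C.
Rule-by-rule: rule 1 satisfied; rule 2 satisfied; rule 3 satisfied; rule 4 satisfied.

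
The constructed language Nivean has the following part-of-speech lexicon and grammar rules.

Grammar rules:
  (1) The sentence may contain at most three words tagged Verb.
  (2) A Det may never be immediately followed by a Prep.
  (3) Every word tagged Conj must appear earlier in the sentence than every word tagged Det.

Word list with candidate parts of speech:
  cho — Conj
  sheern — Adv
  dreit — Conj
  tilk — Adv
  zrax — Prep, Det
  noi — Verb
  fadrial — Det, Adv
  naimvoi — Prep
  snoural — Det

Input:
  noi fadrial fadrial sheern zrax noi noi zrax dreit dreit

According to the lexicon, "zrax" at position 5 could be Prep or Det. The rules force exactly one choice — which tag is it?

Candidates per position — 1:noi {Verb}; 2:fadrial {Det,Adv}; 3:fadrial {Det,Adv}; 4:sheern {Adv}; 5:zrax {Prep,Det}; 6:noi {Verb}; 7:noi {Verb}; 8:zrax {Prep,Det}; 9:dreit {Conj}; 10:dreit {Conj}.
If word 2 were Det, no tagging could satisfy rule 3; so word 2 is Adv.
If word 3 were Det, no tagging could satisfy rule 3; so word 3 is Adv.
If word 5 were Det, no tagging could satisfy rule 3; so word 5 is Prep.
If word 8 were Det, no tagging could satisfy rule 3; so word 8 is Prep.
The only consistent sequence is: Verb Adv Adv Adv Prep Verb Verb Prep Conj Conj.
Check: rule 1 ok; rule 2 ok; rule 3 ok.

Prep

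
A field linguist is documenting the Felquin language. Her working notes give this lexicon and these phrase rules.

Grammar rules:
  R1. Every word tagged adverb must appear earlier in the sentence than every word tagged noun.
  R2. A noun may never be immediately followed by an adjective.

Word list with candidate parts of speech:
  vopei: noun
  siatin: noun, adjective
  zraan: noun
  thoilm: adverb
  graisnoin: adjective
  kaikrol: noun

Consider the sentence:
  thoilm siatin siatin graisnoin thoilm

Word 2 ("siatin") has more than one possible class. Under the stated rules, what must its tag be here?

Candidates per position — 1:thoilm {adverb}; 2:siatin {noun,adjective}; 3:siatin {noun,adjective}; 4:graisnoin {adjective}; 5:thoilm {adverb}.
Word 2 cannot be noun — rule 1 would then fail for every completion. It is adjective.
Word 3 cannot be noun — rule 1 would then fail for every completion. It is adjective.
So the tagging must be: adverb adjective adjective adjective adverb.
Check: rule 1 holds; rule 2 holds.

adjective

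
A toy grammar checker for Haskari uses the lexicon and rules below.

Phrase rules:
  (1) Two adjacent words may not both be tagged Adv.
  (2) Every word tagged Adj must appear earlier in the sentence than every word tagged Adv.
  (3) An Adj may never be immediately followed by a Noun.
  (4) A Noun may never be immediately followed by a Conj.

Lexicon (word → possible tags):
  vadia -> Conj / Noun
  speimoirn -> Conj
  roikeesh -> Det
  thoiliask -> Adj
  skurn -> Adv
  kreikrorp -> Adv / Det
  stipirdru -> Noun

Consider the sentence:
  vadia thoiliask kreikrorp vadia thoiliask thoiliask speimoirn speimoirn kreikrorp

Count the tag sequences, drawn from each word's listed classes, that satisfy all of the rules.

Candidates per position — 1:vadia {Conj,Noun}; 2:thoiliask {Adj}; 3:kreikrorp {Adv,Det}; 4:vadia {Conj,Noun}; 5:thoiliask {Adj}; 6:thoiliask {Adj}; 7:speimoirn {Conj}; 8:speimoirn {Conj}; 9:kreikrorp {Adv,Det}.
There are 16 candidate sequences in total.
Checking each against the rules leaves 8 sequences.
Count = 8.

8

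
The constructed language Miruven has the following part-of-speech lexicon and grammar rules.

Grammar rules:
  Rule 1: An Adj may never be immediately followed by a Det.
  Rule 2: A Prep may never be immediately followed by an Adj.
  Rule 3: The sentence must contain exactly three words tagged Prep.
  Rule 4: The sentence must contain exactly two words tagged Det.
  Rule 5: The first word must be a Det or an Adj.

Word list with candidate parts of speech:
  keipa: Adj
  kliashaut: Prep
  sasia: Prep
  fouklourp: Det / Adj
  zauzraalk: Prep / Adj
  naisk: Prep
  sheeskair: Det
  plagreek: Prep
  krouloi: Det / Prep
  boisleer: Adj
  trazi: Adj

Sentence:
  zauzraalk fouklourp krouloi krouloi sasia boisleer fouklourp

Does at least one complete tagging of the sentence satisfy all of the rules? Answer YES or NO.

NO

Candidates per position — 1:zauzraalk {Prep,Adj}; 2:fouklourp {Det,Adj}; 3:krouloi {Det,Prep}; 4:krouloi {Det,Prep}; 5:sasia {Prep}; 6:boisleer {Adj}; 7:fouklourp {Det,Adj}.
Rule 2 cannot be satisfied by any choice of tags from the lexicon.
So there is no consistent tagging.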